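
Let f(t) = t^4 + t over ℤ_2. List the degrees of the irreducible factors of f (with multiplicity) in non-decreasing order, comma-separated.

1, 1, 2

Roots in ℤ_2: f(0) = 0 → root; f(1) = 0 → root.
Linear factors from roots: (t), (t + 1).
Complete factorization: f(t) = (t)·(t + 1)·(t^2 + t + 1).
Factor degrees with multiplicity: 1 + 1 + 2 = 4.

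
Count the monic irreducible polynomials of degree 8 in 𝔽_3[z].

810

The number of monic irreducibles of degree 8 over GF(3) is (1/8)·Σ_{d∣8} μ(8/d) 3^d.
Divisors of 8: 1, 2, 4, 8; μ(8/d) for each: 0, 0, -1, 1.
Σ = − 3^4 + 3^8 = 6480.
N = 6480/8 = 810.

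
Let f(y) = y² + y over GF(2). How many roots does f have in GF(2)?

2

Evaluate at each of the 2 elements of GF(2):
f(0) = 0 → root; f(1) = 0 → root.
Roots: {0, 1}.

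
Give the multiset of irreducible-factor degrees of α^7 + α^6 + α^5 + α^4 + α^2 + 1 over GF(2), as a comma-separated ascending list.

1, 1, 2, 3

Write h(α) = α^7 + α^6 + α^5 + α^4 + α^2 + 1.
Roots in GF(2): h(0) = 1; h(1) = 0 → root.
Linear factors from roots: (α + 1).
Complete factorization: h(α) = (α + 1)^2·(α^2 + α + 1)·(α^3 + α + 1).
Factor degrees with multiplicity: 1 + 1 + 2 + 3 = 7.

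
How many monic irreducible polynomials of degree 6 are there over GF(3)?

By the necklace-counting formula, N_3(6) = (1/6) Σ_{d|6} μ(6/d)·3^d.
Divisors of 6: 1, 2, 3, 6; μ(6/d) for each: 1, -1, -1, 1.
Σ = 3^1 − 3^2 − 3^3 + 3^6 = 696.
N = 696/6 = 116.

116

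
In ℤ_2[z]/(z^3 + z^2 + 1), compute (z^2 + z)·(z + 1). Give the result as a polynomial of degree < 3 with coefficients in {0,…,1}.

z^2 + z + 1

Multiply in ℤ_2[z]: (z^2 + z)·(z + 1) = z^3 + z.
Reduce using z^3 ≡ z^2 + 1 (mod z^3 + z^2 + 1).
Reduced: z^2 + z + 1.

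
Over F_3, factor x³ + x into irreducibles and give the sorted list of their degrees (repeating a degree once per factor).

Write g(x) = x³ + x.
Roots in F_3: g(0) = 0 → root; g(1) = 2; g(2) = 1.
Linear factors from roots: (x).
Complete factorization: g(x) = (x)·(x² + 1).
Factor degrees with multiplicity: 1 + 2 = 3.

1, 2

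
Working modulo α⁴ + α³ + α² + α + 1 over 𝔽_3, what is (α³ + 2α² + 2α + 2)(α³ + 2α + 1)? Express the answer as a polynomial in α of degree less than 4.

2α^2

Multiply in 𝔽_3[α]: (α³ + 2α² + 2α + 2)·(α³ + 2α + 1) = α⁶ + 2α⁵ + α⁴ + α³ + 2.
Reduce using α⁴ ≡ 2α³ + 2α² + 2α + 2 (mod α⁴ + α³ + α² + α + 1).
Reduced: 2α².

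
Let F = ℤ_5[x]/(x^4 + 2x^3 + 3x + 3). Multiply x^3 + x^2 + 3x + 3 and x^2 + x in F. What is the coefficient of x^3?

4

Multiply in ℤ_5[x]: (x^3 + x^2 + 3x + 3)·(x^2 + x) = x^5 + 2x^4 + 4x^3 + x^2 + 3x.
Reduce using x^4 ≡ 3x^3 + 2x + 2 (mod x^4 + 2x^3 + 3x + 3).
Reduced: 4x^3 + 3x^2.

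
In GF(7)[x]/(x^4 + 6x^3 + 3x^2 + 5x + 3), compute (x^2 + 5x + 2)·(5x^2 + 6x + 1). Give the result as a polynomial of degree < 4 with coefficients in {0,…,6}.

Multiply in GF(7)[x]: (x^2 + 5x + 2)·(5x^2 + 6x + 1) = 5x^4 + 3x^3 + 6x^2 + 3x + 2.
Reduce using x^4 ≡ x^3 + 4x^2 + 2x + 4 (mod x^4 + 6x^3 + 3x^2 + 5x + 3).
Reduced: x^3 + 5x^2 + 6x + 1.

x^3 + 5x^2 + 6x + 1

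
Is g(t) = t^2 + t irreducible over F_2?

No

Check for roots in F_2: g(0) = 0 → root; g(1) = 0 → root.
g(0) = 0, so (t) divides g(t); g is reducible.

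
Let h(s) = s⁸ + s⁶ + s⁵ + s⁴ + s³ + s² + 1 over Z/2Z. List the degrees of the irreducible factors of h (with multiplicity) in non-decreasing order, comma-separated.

2, 3, 3

Roots in Z/2Z: h(0) = 1; h(1) = 1.
Complete factorization: h(s) = (s² + s + 1)·(s³ + s + 1)·(s³ + s² + 1).
Factor degrees with multiplicity: 2 + 3 + 3 = 8.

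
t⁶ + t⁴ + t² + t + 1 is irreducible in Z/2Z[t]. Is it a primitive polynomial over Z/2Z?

Write f(t) = t⁶ + t⁴ + t² + t + 1.
|GF(2^6)^×| = 2^6 − 1 = 63. Prime factorization: 63 = 3^2·7.
f is primitive ⇔ t has order 63 in GF(2)[t]/(f), i.e. t^(63/q) ≠ 1 for each prime q | 63.
t^(21) mod f = 1
t^(9) mod f = t⁴ + t² + t.
Since t^(21) = 1, the order of t divides 21 < 63; not primitive.

No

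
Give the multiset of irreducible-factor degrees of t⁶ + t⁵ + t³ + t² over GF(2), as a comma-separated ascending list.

Write f(t) = t⁶ + t⁵ + t³ + t².
Roots in GF(2): f(0) = 0 → root; f(1) = 0 → root.
Linear factors from roots: (t), (t + 1).
Complete factorization: f(t) = (t)^2·(t + 1)^2·(t² + t + 1).
Factor degrees with multiplicity: 1 + 1 + 1 + 1 + 2 = 6.

1, 1, 1, 1, 2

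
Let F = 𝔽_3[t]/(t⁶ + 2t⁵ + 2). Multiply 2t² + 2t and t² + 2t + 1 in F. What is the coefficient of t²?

Multiply in 𝔽_3[t]: (2t² + 2t)·(t² + 2t + 1) = 2t⁴ + 2t.
Reduced: 2t⁴ + 2t.

0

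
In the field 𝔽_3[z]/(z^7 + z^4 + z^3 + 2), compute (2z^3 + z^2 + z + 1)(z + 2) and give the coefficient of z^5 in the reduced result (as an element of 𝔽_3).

0

Multiply in 𝔽_3[z]: (2z^3 + z^2 + z + 1)·(z + 2) = 2z^4 + 2z^3 + 2.
Reduced: 2z^4 + 2z^3 + 2.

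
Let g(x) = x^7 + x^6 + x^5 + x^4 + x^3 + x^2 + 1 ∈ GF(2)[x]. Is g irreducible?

Yes

Check for roots in GF(2): g(0) = 1; g(1) = 1.
No roots, so no linear factors.
Monic irreducibles of degree 2 over GF(2): x^2 + x + 1.
None of them divide g (all give nonzero remainder).
Monic irreducibles of degree 3 over GF(2): x^3 + x + 1, x^3 + x^2 + 1.
None of them divide g (all give nonzero remainder).
No irreducible factor of degree ≤ 3 exists, so g is irreducible over GF(2).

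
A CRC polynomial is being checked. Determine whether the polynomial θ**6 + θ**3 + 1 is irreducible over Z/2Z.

Yes

Write P(θ) = θ**6 + θ**3 + 1.
Check for roots in Z/2Z: P(0) = 1; P(1) = 1.
No roots, so no linear factors.
Monic irreducibles of degree 2 over GF(2): θ**2 + θ + 1.
None of them divide P (all give nonzero remainder).
Monic irreducibles of degree 3 over GF(2): θ**3 + θ + 1, θ**3 + θ**2 + 1.
None of them divide P (all give nonzero remainder).
No irreducible factor of degree ≤ 3 exists, so P is irreducible over GF(2).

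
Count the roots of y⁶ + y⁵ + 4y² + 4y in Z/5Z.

Write h(y) = y⁶ + y⁵ + 4y² + 4y.
Evaluate at each of the 5 elements of Z/5Z:
h(0) = 0 → root; h(1) = 0 → root; h(2) = 0 → root; h(3) = 0 → root; h(4) = 0 → root.
Roots: {0, 1, 2, 3, 4}.

5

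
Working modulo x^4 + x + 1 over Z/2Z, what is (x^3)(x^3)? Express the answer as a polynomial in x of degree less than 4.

Multiply in Z/2Z[x]: (x^3)·(x^3) = x^6.
Reduce using x^4 ≡ x + 1 (mod x^4 + x + 1).
Reduced: x^3 + x^2.

x^3 + x^2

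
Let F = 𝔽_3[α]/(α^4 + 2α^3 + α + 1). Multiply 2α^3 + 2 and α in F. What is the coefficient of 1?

Multiply in 𝔽_3[α]: (2α^3 + 2)·(α) = 2α^4 + 2α.
Reduce using α^4 ≡ α^3 + 2α + 2 (mod α^4 + 2α^3 + α + 1).
Reduced: 2α^3 + 1.

1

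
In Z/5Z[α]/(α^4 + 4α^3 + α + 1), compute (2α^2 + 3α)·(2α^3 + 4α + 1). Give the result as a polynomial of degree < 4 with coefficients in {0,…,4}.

3α^3 + 4α

Multiply in Z/5Z[α]: (2α^2 + 3α)·(2α^3 + 4α + 1) = 4α^5 + α^4 + 3α^3 + 4α^2 + 3α.
Reduce using α^4 ≡ α^3 + 4α + 4 (mod α^4 + 4α^3 + α + 1).
Reduced: 3α^3 + 4α.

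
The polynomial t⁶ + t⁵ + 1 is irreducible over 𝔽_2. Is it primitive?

Write f(t) = t⁶ + t⁵ + 1.
|GF(2^6)^×| = 2^6 − 1 = 63. Prime factorization: 63 = 3^2·7.
f is primitive ⇔ t has order 63 in GF(2)[t]/(f), i.e. t^(63/q) ≠ 1 for each prime q | 63.
t^(21) mod f = t⁵ + t⁴ + t³ + 1.
t^(9) mod f = t⁵ + t³ + t² + t + 1.
None equal 1, so t has full order 63; f is primitive.

Yes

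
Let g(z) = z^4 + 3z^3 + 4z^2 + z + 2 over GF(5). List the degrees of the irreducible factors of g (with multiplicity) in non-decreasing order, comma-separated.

Roots in GF(5): g(0) = 2; g(1) = 1; g(2) = 0 → root; g(3) = 3; g(4) = 3.
Linear factors from roots: (z + 3).
Complete factorization: g(z) = (z + 3)^2·(z^2 + 2z + 3).
Factor degrees with multiplicity: 1 + 1 + 2 = 4.

1, 1, 2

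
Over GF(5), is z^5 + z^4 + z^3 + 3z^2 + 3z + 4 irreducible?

Write g(z) = z^5 + z^4 + z^3 + 3z^2 + 3z + 4.
Check for roots in GF(5): g(0) = 4; g(1) = 3; g(2) = 3; g(3) = 1; g(4) = 3.
No roots, so no linear factors.
Degree-2 irreducible divisors: test the 10 monic irreducibles of degree 2 over GF(5).
None of them divide g (all give nonzero remainder).
No irreducible factor of degree ≤ 2 exists, so g is irreducible over GF(5).

Yes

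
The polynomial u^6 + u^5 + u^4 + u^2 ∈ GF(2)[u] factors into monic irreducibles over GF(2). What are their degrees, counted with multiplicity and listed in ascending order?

1, 1, 1, 3

Write f(u) = u^6 + u^5 + u^4 + u^2.
Roots in GF(2): f(0) = 0 → root; f(1) = 0 → root.
Linear factors from roots: (u), (u + 1).
Complete factorization: f(u) = (u + 1)·(u)^2·(u^3 + u + 1).
Factor degrees with multiplicity: 1 + 1 + 1 + 3 = 6.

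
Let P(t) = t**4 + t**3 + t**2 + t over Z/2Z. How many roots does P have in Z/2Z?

Evaluate at each of the 2 elements of Z/2Z:
P(0) = 0 → root; P(1) = 0 → root.
Roots: {0, 1}.

2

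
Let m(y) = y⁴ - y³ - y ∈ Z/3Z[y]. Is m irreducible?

Check for roots in Z/3Z: m(0) = 0 → root; m(1) = 2; m(2) = 0 → root.
m(0) = 0, so (y) divides m(y); m is reducible.

No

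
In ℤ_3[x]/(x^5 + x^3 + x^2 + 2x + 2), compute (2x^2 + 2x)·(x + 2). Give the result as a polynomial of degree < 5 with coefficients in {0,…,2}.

Multiply in ℤ_3[x]: (2x^2 + 2x)·(x + 2) = 2x^3 + x.
Reduced: 2x^3 + x.

2x^3 + x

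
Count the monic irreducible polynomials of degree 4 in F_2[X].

x^(2^4) − x is the product of all monic irreducibles of degree dividing 4; Möbius inversion gives N = (1/4) Σ μ(4/d)·2^d.
Divisors of 4: 1, 2, 4; μ(4/d) for each: 0, -1, 1.
Σ = − 2^2 + 2^4 = 12.
N = 12/4 = 3.

3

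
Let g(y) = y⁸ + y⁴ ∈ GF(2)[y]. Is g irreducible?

No

Check for roots in GF(2): g(0) = 0 → root; g(1) = 0 → root.
g(0) = 0, so (y) divides g(y); g is reducible.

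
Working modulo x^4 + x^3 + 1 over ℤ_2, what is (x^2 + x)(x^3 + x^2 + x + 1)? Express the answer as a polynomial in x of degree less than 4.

Multiply in ℤ_2[x]: (x^2 + x)·(x^3 + x^2 + x + 1) = x^5 + x.
Reduce using x^4 ≡ x^3 + 1 (mod x^4 + x^3 + 1).
Reduced: x^3 + 1.

x^3 + 1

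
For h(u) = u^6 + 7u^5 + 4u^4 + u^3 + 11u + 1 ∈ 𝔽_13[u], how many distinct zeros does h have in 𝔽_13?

2

Evaluate at each of the 13 elements of 𝔽_13:
h(0) = 1; h(1) = 12; h(2) = 6; h(3) = 7; h(4) = 8; h(5) = 11; h(6) = 7; h(7) = 0 → root; h(8) = 10; h(9) = 3; h(10) = 8; h(11) = 5; h(12) = 0 → root.
Roots: {7, 12}.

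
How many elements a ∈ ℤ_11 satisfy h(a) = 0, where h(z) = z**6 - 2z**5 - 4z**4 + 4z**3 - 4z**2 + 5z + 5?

Evaluate at each of the 11 elements of ℤ_11:
h(0) = 5; h(1) = 5; h(2) = 0 → root; h(3) = 0 → root; h(4) = 9; h(5) = 1; h(6) = 0 → root; h(7) = 0 → root; h(8) = 0 → root; h(9) = 0 → root; h(10) = 2.
Roots: {2, 3, 6, 7, 8, 9}.

6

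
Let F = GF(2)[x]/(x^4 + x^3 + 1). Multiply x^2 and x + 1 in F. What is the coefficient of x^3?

Multiply in GF(2)[x]: (x^2)·(x + 1) = x^3 + x^2.
Reduced: x^3 + x^2.

1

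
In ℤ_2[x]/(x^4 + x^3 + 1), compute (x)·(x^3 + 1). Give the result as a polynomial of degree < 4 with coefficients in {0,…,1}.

Multiply in ℤ_2[x]: (x)·(x^3 + 1) = x^4 + x.
Reduce using x^4 ≡ x^3 + 1 (mod x^4 + x^3 + 1).
Reduced: x^3 + x + 1.

x^3 + x + 1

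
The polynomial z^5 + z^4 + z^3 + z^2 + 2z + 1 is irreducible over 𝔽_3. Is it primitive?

Write f(z) = z^5 + z^4 + z^3 + z^2 + 2z + 1.
|GF(3^5)^×| = 3^5 − 1 = 242. Prime factorization: 242 = 2·11^2.
f is primitive ⇔ z has order 242 in GF(3)[z]/(f), i.e. z^(242/q) ≠ 1 for each prime q | 242.
z^(121) mod f = 2.
z^(22) mod f = z^4 + z^2 + z + 2.
None equal 1, so z has full order 242; f is primitive.

Yes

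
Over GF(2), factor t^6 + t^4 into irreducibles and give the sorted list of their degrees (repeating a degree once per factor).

Write h(t) = t^6 + t^4.
Roots in GF(2): h(0) = 0 → root; h(1) = 0 → root.
Linear factors from roots: (t), (t + 1).
Complete factorization: h(t) = (t + 1)^2·(t)^4.
Factor degrees with multiplicity: 1 + 1 + 1 + 1 + 1 + 1 = 6.

1, 1, 1, 1, 1, 1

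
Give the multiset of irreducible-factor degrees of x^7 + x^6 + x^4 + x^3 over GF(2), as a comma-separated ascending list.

Write h(x) = x^7 + x^6 + x^4 + x^3.
Roots in GF(2): h(0) = 0 → root; h(1) = 0 → root.
Linear factors from roots: (x), (x + 1).
Complete factorization: h(x) = (x + 1)^2·(x)^3·(x^2 + x + 1).
Factor degrees with multiplicity: 1 + 1 + 1 + 1 + 1 + 2 = 7.

1, 1, 1, 1, 1, 2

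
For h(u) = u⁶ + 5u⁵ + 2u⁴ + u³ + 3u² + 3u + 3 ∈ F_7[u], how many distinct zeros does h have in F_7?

Evaluate at each of the 7 elements of F_7:
h(0) = 3; h(1) = 4; h(2) = 5; h(3) = 2; h(4) = 6; h(5) = 0 → root; h(6) = 0 → root.
Roots: {5, 6}.

2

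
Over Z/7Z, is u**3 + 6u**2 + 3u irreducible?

No

Write P(u) = u**3 + 6u**2 + 3u.
Check for roots in Z/7Z: P(0) = 0 → root; P(1) = 3; P(2) = 3; P(3) = 6; P(4) = 4; P(5) = 3; P(6) = 2.
P(0) = 0, so (u) divides P(u); P is reducible.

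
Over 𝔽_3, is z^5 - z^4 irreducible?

No

Write f(z) = z^5 - z^4.
Check for roots in 𝔽_3: f(0) = 0 → root; f(1) = 0 → root; f(2) = 1.
f(0) = 0, so (z) divides f(z); f is reducible.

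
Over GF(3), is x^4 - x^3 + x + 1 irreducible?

Yes

Write P(x) = x^4 - x^3 + x + 1.
Check for roots in GF(3): P(0) = 1; P(1) = 2; P(2) = 2.
No roots, so no linear factors.
Monic irreducibles of degree 2 over GF(3): x^2 + 1, x^2 + x - 1, x^2 - x - 1.
None of them divide P (all give nonzero remainder).
No irreducible factor of degree ≤ 2 exists, so P is irreducible over GF(3).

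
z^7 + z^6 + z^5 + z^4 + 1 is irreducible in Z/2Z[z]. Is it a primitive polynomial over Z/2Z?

Write f(z) = z^7 + z^6 + z^5 + z^4 + 1.
|GF(2^7)^×| = 2^7 − 1 = 127. Prime factorization: 127 = 127.
f is primitive ⇔ z has order 127 in GF(2)[z]/(f), i.e. z^(127/q) ≠ 1 for each prime q | 127.
z^(1) mod f = z.
None equal 1, so z has full order 127; f is primitive.

Yes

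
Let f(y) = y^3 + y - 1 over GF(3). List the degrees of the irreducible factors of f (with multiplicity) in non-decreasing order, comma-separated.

1, 2

Roots in GF(3): f(0) = 2; f(1) = 1; f(2) = 0 → root.
Linear factors from roots: (y + 1).
Complete factorization: f(y) = (y + 1)·(y^2 - y - 1).
Factor degrees with multiplicity: 1 + 2 = 3.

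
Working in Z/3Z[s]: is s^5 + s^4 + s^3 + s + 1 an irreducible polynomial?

Write h(s) = s^5 + s^4 + s^3 + s + 1.
Check for roots in Z/3Z: h(0) = 1; h(1) = 2; h(2) = 2.
No roots, so no linear factors.
Monic irreducibles of degree 2 over GF(3): s^2 + 1, s^2 + s - 1, s^2 - s - 1.
None of them divide h (all give nonzero remainder).
No irreducible factor of degree ≤ 2 exists, so h is irreducible over GF(3).

Yes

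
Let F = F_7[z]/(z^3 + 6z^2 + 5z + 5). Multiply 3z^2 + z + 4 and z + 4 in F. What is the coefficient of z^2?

2

Multiply in F_7[z]: (3z^2 + z + 4)·(z + 4) = 3z^3 + 6z^2 + z + 2.
Reduce using z^3 ≡ z^2 + 2z + 2 (mod z^3 + 6z^2 + 5z + 5).
Reduced: 2z^2 + 1.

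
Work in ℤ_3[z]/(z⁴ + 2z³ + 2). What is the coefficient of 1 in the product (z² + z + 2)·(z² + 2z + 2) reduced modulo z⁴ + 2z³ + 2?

2

Multiply in ℤ_3[z]: (z² + z + 2)·(z² + 2z + 2) = z⁴ + 1.
Reduce using z⁴ ≡ z³ + 1 (mod z⁴ + 2z³ + 2).
Reduced: z³ + 2.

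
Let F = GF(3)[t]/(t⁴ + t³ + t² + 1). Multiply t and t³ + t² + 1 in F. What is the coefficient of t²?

2

Multiply in GF(3)[t]: (t)·(t³ + t² + 1) = t⁴ + t³ + t.
Reduce using t⁴ ≡ 2t³ + 2t² + 2 (mod t⁴ + t³ + t² + 1).
Reduced: 2t² + t + 2.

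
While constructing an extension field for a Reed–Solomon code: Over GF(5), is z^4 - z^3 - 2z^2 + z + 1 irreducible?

Write g(z) = z^4 - z^3 - 2z^2 + z + 1.
Check for roots in GF(5): g(0) = 1; g(1) = 0 → root; g(2) = 3; g(3) = 0 → root; g(4) = 0 → root.
g(1) = 0, so (z − 1) divides g(z); g is reducible.

No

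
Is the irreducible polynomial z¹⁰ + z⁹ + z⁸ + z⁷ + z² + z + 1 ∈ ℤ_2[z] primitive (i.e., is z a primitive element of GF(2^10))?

No

Write f(z) = z¹⁰ + z⁹ + z⁸ + z⁷ + z² + z + 1.
|GF(2^10)^×| = 2^10 − 1 = 1023. Prime factorization: 1023 = 3·11·31.
f is primitive ⇔ z has order 1023 in GF(2)[z]/(f), i.e. z^(1023/q) ≠ 1 for each prime q | 1023.
z^(341) mod f = 1
z^(93) mod f = z⁸ + 1.
z^(33) mod f = z⁹ + z⁷ + 1.
Since z^(341) = 1, the order of z divides 341 < 1023; not primitive.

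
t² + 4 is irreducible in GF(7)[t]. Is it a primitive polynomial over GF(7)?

Write f(t) = t² + 4.
|GF(7^2)^×| = 7^2 − 1 = 48. Prime factorization: 48 = 2^4·3.
f is primitive ⇔ t has order 48 in GF(7)[t]/(f), i.e. t^(48/q) ≠ 1 for each prime q | 48.
t^(24) mod f = 1
t^(16) mod f = 2.
Since t^(24) = 1, the order of t divides 24 < 48; not primitive.

No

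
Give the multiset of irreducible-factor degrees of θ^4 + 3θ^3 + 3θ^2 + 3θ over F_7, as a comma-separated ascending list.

Write f(θ) = θ^4 + 3θ^3 + 3θ^2 + 3θ.
Linear factors from roots: (θ).
Complete factorization: f(θ) = (θ)·(θ^3 + 3θ^2 + 3θ + 3).
Factor degrees with multiplicity: 1 + 3 = 4.

1, 3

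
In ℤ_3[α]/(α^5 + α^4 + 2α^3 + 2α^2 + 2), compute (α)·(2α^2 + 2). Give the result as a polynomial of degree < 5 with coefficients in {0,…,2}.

Multiply in ℤ_3[α]: (α)·(2α^2 + 2) = 2α^3 + 2α.
Reduced: 2α^3 + 2α.

2α^3 + 2α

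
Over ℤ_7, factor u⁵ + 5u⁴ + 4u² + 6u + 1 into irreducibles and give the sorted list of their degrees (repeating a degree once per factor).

Write g(u) = u⁵ + 5u⁴ + 4u² + 6u + 1.
Complete factorization: g(u) = (u⁵ + 5u⁴ + 4u² + 6u + 1).
Factor degrees with multiplicity: 5 = 5.

5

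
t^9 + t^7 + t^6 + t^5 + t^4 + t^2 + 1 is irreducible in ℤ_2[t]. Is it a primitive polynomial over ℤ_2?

Yes

Write f(t) = t^9 + t^7 + t^6 + t^5 + t^4 + t^2 + 1.
|GF(2^9)^×| = 2^9 − 1 = 511. Prime factorization: 511 = 7·73.
f is primitive ⇔ t has order 511 in GF(2)[t]/(f), i.e. t^(511/q) ≠ 1 for each prime q | 511.
t^(73) mod f = t^7 + t^2 + t.
t^(7) mod f = t^7.
None equal 1, so t has full order 511; f is primitive.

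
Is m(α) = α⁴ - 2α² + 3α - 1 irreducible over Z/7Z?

Check for roots in Z/7Z: m(0) = 6; m(1) = 1; m(2) = 6; m(3) = 1; m(4) = 4; m(5) = 1; m(6) = 2.
No roots, so no linear factors.
Degree-2 irreducible divisors: test the 21 monic irreducibles of degree 2 over GF(7).
None of them divide m (all give nonzero remainder).
No irreducible factor of degree ≤ 2 exists, so m is irreducible over GF(7).

Yes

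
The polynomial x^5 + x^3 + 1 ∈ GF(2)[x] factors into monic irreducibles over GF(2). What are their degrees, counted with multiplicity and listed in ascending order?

Write h(x) = x^5 + x^3 + 1.
Roots in GF(2): h(0) = 1; h(1) = 1.
Complete factorization: h(x) = (x^5 + x^3 + 1).
Factor degrees with multiplicity: 5 = 5.

5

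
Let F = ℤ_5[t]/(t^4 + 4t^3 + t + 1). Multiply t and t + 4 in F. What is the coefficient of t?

4

Multiply in ℤ_5[t]: (t)·(t + 4) = t^2 + 4t.
Reduced: t^2 + 4t.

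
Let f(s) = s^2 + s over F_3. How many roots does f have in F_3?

2

Evaluate at each of the 3 elements of F_3:
f(0) = 0 → root; f(1) = 2; f(2) = 0 → root.
Roots: {0, 2}.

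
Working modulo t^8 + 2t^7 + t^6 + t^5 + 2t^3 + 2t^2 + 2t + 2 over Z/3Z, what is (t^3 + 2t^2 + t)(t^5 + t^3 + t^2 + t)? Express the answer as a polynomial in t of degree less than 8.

t^6 + 2t^5 + t^4 + t^3 + 2t^2 + t + 1

Multiply in Z/3Z[t]: (t^3 + 2t^2 + t)·(t^5 + t^3 + t^2 + t) = t^8 + 2t^7 + 2t^6 + t^4 + t^2.
Reduce using t^8 ≡ t^7 + 2t^6 + 2t^5 + t^3 + t^2 + t + 1 (mod t^8 + 2t^7 + t^6 + t^5 + 2t^3 + 2t^2 + 2t + 2).
Reduced: t^6 + 2t^5 + t^4 + t^3 + 2t^2 + t + 1.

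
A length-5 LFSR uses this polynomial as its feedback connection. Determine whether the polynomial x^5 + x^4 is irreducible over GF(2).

No

Write m(x) = x^5 + x^4.
Check for roots in GF(2): m(0) = 0 → root; m(1) = 0 → root.
m(0) = 0, so (x) divides m(x); m is reducible.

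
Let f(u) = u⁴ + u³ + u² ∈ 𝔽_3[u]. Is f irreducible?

Check for roots in 𝔽_3: f(0) = 0 → root; f(1) = 0 → root; f(2) = 1.
f(0) = 0, so (u) divides f(u); f is reducible.

No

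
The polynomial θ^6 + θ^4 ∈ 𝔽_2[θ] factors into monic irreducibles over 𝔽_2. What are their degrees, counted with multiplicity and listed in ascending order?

1, 1, 1, 1, 1, 1

Write f(θ) = θ^6 + θ^4.
Roots in 𝔽_2: f(0) = 0 → root; f(1) = 0 → root.
Linear factors from roots: (θ), (θ + 1).
Complete factorization: f(θ) = (θ + 1)^2·(θ)^4.
Factor degrees with multiplicity: 1 + 1 + 1 + 1 + 1 + 1 = 6.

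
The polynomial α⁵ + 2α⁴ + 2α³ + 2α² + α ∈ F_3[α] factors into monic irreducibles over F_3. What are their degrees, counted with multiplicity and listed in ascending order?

Write f(α) = α⁵ + 2α⁴ + 2α³ + 2α² + α.
Roots in F_3: f(0) = 0 → root; f(1) = 2; f(2) = 0 → root.
Linear factors from roots: (α), (α + 1).
Complete factorization: f(α) = (α)·(α + 1)^2·(α² + 1).
Factor degrees with multiplicity: 1 + 1 + 1 + 2 = 5.

1, 1, 1, 2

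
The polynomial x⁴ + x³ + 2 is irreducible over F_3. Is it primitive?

Write f(x) = x⁴ + x³ + 2.
|GF(3^4)^×| = 3^4 − 1 = 80. Prime factorization: 80 = 2^4·5.
f is primitive ⇔ x has order 80 in GF(3)[x]/(f), i.e. x^(80/q) ≠ 1 for each prime q | 80.
x^(40) mod f = 2.
x^(16) mod f = 2x² + 2x + 2.
None equal 1, so x has full order 80; f is primitive.

Yes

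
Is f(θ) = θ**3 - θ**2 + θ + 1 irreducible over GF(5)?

Check for roots in GF(5): f(0) = 1; f(1) = 2; f(2) = 2; f(3) = 2; f(4) = 3.
No roots. A degree-3 polynomial over a field with no linear factor is irreducible.

Yes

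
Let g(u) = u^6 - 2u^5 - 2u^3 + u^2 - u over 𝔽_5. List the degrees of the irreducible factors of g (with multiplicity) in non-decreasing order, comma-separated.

Roots in 𝔽_5: g(0) = 0 → root; g(1) = 2; g(2) = 1; g(3) = 0 → root; g(4) = 2.
Linear factors from roots: (u), (u + 2).
Complete factorization: g(u) = (u)·(u + 2)·(u^2 + 2)·(u^2 + u + 1).
Factor degrees with multiplicity: 1 + 1 + 2 + 2 = 6.

1, 1, 2, 2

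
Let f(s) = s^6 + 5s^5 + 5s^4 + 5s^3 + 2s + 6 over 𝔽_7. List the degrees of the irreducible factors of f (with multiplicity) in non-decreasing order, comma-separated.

Linear factors from roots: (s + 1).
Complete factorization: f(s) = (s + 1)·(s^2 + 2s + 2)·(s^3 + 2s^2 + 2s + 3).
Factor degrees with multiplicity: 1 + 2 + 3 = 6.

1, 2, 3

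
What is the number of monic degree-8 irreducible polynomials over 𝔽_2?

The number of monic irreducibles of degree 8 over GF(2) is (1/8)·Σ_{d∣8} μ(8/d) 2^d.
Divisors of 8: 1, 2, 4, 8; μ(8/d) for each: 0, 0, -1, 1.
Σ = − 2^4 + 2^8 = 240.
N = 240/8 = 30.

30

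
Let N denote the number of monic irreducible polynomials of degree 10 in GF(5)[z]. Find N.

The number of monic irreducibles of degree 10 over GF(5) is (1/10)·Σ_{d∣10} μ(10/d) 5^d.
Divisors of 10: 1, 2, 5, 10; μ(10/d) for each: 1, -1, -1, 1.
Σ = 5^1 − 5^2 − 5^5 + 5^10 = 9762480.
N = 9762480/10 = 976248.

976248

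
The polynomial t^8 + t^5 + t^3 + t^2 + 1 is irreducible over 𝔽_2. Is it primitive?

Write f(t) = t^8 + t^5 + t^3 + t^2 + 1.
|GF(2^8)^×| = 2^8 − 1 = 255. Prime factorization: 255 = 3·5·17.
f is primitive ⇔ t has order 255 in GF(2)[t]/(f), i.e. t^(255/q) ≠ 1 for each prime q | 255.
t^(85) mod f = t^7 + t^5 + t^4 + t^3 + t^2 + t.
t^(51) mod f = t^7 + t^6 + t^4 + t^3 + t^2.
t^(15) mod f = t^7 + t^6 + t^5 + t^2.
None equal 1, so t has full order 255; f is primitive.

Yes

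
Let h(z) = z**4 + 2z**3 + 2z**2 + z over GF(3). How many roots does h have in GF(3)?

3

Evaluate at each of the 3 elements of GF(3):
h(0) = 0 → root; h(1) = 0 → root; h(2) = 0 → root.
Roots: {0, 1, 2}.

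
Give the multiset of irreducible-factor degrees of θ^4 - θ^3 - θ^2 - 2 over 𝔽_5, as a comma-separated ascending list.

2, 2

Write f(θ) = θ^4 - θ^3 - θ^2 - 2.
Roots in 𝔽_5: f(0) = 3; f(1) = 2; f(2) = 2; f(3) = 3; f(4) = 4.
Complete factorization: f(θ) = (θ^2 + θ + 2)·(θ^2 - 2θ - 1).
Factor degrees with multiplicity: 2 + 2 = 4.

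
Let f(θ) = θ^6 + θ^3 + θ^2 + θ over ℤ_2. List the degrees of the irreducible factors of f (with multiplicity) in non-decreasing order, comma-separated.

Roots in ℤ_2: f(0) = 0 → root; f(1) = 0 → root.
Linear factors from roots: (θ), (θ + 1).
Complete factorization: f(θ) = (θ)·(θ + 1)^2·(θ^3 + θ + 1).
Factor degrees with multiplicity: 1 + 1 + 1 + 3 = 6.

1, 1, 1, 3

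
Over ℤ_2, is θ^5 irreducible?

Write P(θ) = θ^5.
Check for roots in ℤ_2: P(0) = 0 → root; P(1) = 1.
P(0) = 0, so (θ) divides P(θ); P is reducible.

No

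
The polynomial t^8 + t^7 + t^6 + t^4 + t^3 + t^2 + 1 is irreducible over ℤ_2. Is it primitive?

No

Write f(t) = t^8 + t^7 + t^6 + t^4 + t^3 + t^2 + 1.
|GF(2^8)^×| = 2^8 − 1 = 255. Prime factorization: 255 = 3·5·17.
f is primitive ⇔ t has order 255 in GF(2)[t]/(f), i.e. t^(255/q) ≠ 1 for each prime q | 255.
t^(85) mod f = 1
t^(51) mod f = t^6 + t^3.
t^(15) mod f = t^7 + t^6 + t^4 + t^3 + t^2 + t.
Since t^(85) = 1, the order of t divides 85 < 255; not primitive.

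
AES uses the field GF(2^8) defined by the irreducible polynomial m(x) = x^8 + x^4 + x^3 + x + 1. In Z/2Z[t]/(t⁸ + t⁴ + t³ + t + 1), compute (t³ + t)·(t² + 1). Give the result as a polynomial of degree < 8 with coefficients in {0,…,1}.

t^5 + t

Multiply in Z/2Z[t]: (t³ + t)·(t² + 1) = t⁵ + t.
Reduced: t⁵ + t.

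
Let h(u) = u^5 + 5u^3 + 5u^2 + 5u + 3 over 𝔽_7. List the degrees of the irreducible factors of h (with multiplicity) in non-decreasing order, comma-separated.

1, 1, 3

Linear factors from roots: (u + 5), (u + 4).
Complete factorization: h(u) = (u + 4)·(u + 5)·(u^3 + 5u^2 + 3u + 4).
Factor degrees with multiplicity: 1 + 1 + 3 = 5.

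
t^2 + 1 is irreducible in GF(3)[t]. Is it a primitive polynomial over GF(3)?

No

Write f(t) = t^2 + 1.
|GF(3^2)^×| = 3^2 − 1 = 8. Prime factorization: 8 = 2^3.
f is primitive ⇔ t has order 8 in GF(3)[t]/(f), i.e. t^(8/q) ≠ 1 for each prime q | 8.
t^(4) mod f = 1
Since t^(4) = 1, the order of t divides 4 < 8; not primitive.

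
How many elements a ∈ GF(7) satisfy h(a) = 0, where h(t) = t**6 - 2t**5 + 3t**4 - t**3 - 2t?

2

Evaluate at each of the 7 elements of GF(7):
h(0) = 0 → root; h(1) = 6; h(2) = 1; h(3) = 5; h(4) = 0 → root; h(5) = 6; h(6) = 2.
Roots: {0, 4}.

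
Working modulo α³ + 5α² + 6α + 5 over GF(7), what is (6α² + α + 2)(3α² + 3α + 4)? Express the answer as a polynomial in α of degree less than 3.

Multiply in GF(7)[α]: (6α² + α + 2)·(3α² + 3α + 4) = 4α⁴ + 5α² + 3α + 1.
Reduce using α³ ≡ 2α² + α + 2 (mod α³ + 5α² + 6α + 5).
Reduced: 4α² + 5α + 3.

4α^2 + 5α + 3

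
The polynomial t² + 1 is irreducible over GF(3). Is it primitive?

Write f(t) = t² + 1.
|GF(3^2)^×| = 3^2 − 1 = 8. Prime factorization: 8 = 2^3.
f is primitive ⇔ t has order 8 in GF(3)[t]/(f), i.e. t^(8/q) ≠ 1 for each prime q | 8.
t^(4) mod f = 1
Since t^(4) = 1, the order of t divides 4 < 8; not primitive.

No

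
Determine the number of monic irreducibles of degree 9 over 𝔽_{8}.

The number of monic irreducibles of degree 9 over GF(8) is (1/9)·Σ_{d∣9} μ(9/d) 8^d.
Divisors of 9: 1, 3, 9; μ(9/d) for each: 0, -1, 1.
Σ = − 8^3 + 8^9 = 134217216.
N = 134217216/9 = 14913024.

14913024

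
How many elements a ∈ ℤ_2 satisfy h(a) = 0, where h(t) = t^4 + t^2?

2

Evaluate at each of the 2 elements of ℤ_2:
h(0) = 0 → root; h(1) = 0 → root.
Roots: {0, 1}.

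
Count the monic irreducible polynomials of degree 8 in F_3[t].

Gauss's count: N_{3}(8) = (1/8) Σ_{d|8} μ(8/d)·3^d.
Divisors of 8: 1, 2, 4, 8; μ(8/d) for each: 0, 0, -1, 1.
Σ = − 3^4 + 3^8 = 6480.
N = 6480/8 = 810.

810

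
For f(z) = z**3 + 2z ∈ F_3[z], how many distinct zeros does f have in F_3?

3

Evaluate at each of the 3 elements of F_3:
f(0) = 0 → root; f(1) = 0 → root; f(2) = 0 → root.
Roots: {0, 1, 2}.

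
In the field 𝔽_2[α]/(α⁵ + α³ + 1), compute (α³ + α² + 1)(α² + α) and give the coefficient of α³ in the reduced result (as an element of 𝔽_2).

Multiply in 𝔽_2[α]: (α³ + α² + 1)·(α² + α) = α⁵ + α³ + α² + α.
Reduce using α⁵ ≡ α³ + 1 (mod α⁵ + α³ + 1).
Reduced: α² + α + 1.

0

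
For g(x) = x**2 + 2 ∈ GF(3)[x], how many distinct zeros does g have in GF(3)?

Evaluate at each of the 3 elements of GF(3):
g(0) = 2; g(1) = 0 → root; g(2) = 0 → root.
Roots: {1, 2}.

2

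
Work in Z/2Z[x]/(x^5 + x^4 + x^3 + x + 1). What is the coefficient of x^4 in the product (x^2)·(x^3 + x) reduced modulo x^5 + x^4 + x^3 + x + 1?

Multiply in Z/2Z[x]: (x^2)·(x^3 + x) = x^5 + x^3.
Reduce using x^5 ≡ x^4 + x^3 + x + 1 (mod x^5 + x^4 + x^3 + x + 1).
Reduced: x^4 + x + 1.

1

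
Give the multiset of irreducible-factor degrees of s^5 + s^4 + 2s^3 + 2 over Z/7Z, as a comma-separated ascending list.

1, 1, 3

Write f(s) = s^5 + s^4 + 2s^3 + 2.
Linear factors from roots: (s + 1).
Complete factorization: f(s) = (s + 1)^2·(s^3 + 6s^2 + 3s + 2).
Factor degrees with multiplicity: 1 + 1 + 3 = 5.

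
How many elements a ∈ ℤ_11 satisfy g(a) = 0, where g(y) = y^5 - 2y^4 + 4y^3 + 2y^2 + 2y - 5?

Evaluate at each of the 11 elements of ℤ_11:
g(0) = 6; g(1) = 2; g(2) = 6; g(3) = 10; g(4) = 0 → root; g(5) = 10; g(6) = 0 → root; g(7) = 9; g(8) = 0 → root; g(9) = 2; g(10) = 10.
Roots: {4, 6, 8}.

3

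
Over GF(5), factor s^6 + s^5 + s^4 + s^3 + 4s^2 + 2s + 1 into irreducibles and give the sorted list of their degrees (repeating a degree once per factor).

Write g(s) = s^6 + s^5 + s^4 + s^3 + 4s^2 + 2s + 1.
Roots in GF(5): g(0) = 1; g(1) = 1; g(2) = 1; g(3) = 3; g(4) = 3.
Complete factorization: g(s) = (s^6 + s^5 + s^4 + s^3 + 4s^2 + 2s + 1).
Factor degrees with multiplicity: 6 = 6.

6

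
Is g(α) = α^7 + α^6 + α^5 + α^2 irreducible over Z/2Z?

Check for roots in Z/2Z: g(0) = 0 → root; g(1) = 0 → root.
g(0) = 0, so (α) divides g(α); g is reducible.

No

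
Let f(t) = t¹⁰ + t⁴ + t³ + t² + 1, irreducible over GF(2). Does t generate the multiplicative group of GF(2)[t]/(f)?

No

|GF(2^10)^×| = 2^10 − 1 = 1023. Prime factorization: 1023 = 3·11·31.
f is primitive ⇔ t has order 1023 in GF(2)[t]/(f), i.e. t^(1023/q) ≠ 1 for each prime q | 1023.
t^(341) mod f = 1
t^(93) mod f = t⁹ + t⁸ + t⁷ + t³ + t² + t + 1.
t^(33) mod f = t⁹ + t⁶ + t³ + t + 1.
Since t^(341) = 1, the order of t divides 341 < 1023; not primitive.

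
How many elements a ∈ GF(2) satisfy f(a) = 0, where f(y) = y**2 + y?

Evaluate at each of the 2 elements of GF(2):
f(0) = 0 → root; f(1) = 0 → root.
Roots: {0, 1}.

2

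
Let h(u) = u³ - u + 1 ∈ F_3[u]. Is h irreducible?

Check for roots in F_3: h(0) = 1; h(1) = 1; h(2) = 1.
No roots. A degree-3 polynomial over a field with no linear factor is irreducible.

Yes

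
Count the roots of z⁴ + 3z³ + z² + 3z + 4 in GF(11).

2

Write h(z) = z⁴ + 3z³ + z² + 3z + 4.
Evaluate at each of the 11 elements of GF(11):
h(0) = 4; h(1) = 1; h(2) = 10; h(3) = 8; h(4) = 7; h(5) = 10; h(6) = 0 → root; h(7) = 6; h(8) = 4; h(9) = 5; h(10) = 0 → root.
Roots: {6, 10}.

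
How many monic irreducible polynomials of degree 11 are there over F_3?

16104

By the necklace-counting formula, N_3(11) = (1/11) Σ_{d|11} μ(11/d)·3^d.
Divisors of 11: 1, 11; μ(11/d) for each: -1, 1.
Σ = − 3^1 + 3^11 = 177144.
N = 177144/11 = 16104.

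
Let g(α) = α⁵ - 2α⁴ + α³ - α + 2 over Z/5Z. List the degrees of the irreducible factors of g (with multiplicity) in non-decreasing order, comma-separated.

5

Roots in Z/5Z: g(0) = 2; g(1) = 1; g(2) = 3; g(3) = 2; g(4) = 4.
Complete factorization: g(α) = (α⁵ - 2α⁴ + α³ - α + 2).
Factor degrees with multiplicity: 5 = 5.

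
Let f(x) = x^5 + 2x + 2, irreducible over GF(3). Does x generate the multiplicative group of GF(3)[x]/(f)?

No

|GF(3^5)^×| = 3^5 − 1 = 242. Prime factorization: 242 = 2·11^2.
f is primitive ⇔ x has order 242 in GF(3)[x]/(f), i.e. x^(242/q) ≠ 1 for each prime q | 242.
x^(121) mod f = 1
x^(22) mod f = x^3 + 2x^2 + 2x + 1.
Since x^(121) = 1, the order of x divides 121 < 242; not primitive.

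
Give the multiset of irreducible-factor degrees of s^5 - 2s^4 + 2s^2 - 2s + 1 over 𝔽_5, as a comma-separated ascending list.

Write f(s) = s^5 - 2s^4 + 2s^2 - 2s + 1.
Roots in 𝔽_5: f(0) = 1; f(1) = 0 → root; f(2) = 0 → root; f(3) = 4; f(4) = 2.
Linear factors from roots: (s - 1), (s - 2).
Complete factorization: f(s) = (s - 2)·(s - 1)·(s^3 + s^2 + s - 2).
Factor degrees with multiplicity: 1 + 1 + 3 = 5.

1, 1, 3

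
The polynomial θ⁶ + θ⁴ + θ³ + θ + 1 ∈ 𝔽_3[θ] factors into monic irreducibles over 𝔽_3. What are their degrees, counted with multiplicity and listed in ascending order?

Write g(θ) = θ⁶ + θ⁴ + θ³ + θ + 1.
Roots in 𝔽_3: g(0) = 1; g(1) = 2; g(2) = 1.
Complete factorization: g(θ) = (θ⁶ + θ⁴ + θ³ + θ + 1).
Factor degrees with multiplicity: 6 = 6.

6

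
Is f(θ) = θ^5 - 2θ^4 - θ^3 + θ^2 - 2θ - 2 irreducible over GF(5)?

Check for roots in GF(5): f(0) = 3; f(1) = 0 → root; f(2) = 0 → root; f(3) = 0 → root; f(4) = 4.
f(1) = 0, so (θ − 1) divides f(θ); f is reducible.

No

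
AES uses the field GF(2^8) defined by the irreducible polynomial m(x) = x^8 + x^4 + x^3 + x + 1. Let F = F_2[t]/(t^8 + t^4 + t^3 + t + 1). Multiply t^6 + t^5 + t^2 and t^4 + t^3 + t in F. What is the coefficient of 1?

Multiply in F_2[t]: (t^6 + t^5 + t^2)·(t^4 + t^3 + t) = t^10 + t^8 + t^7 + t^5 + t^3.
Reduce using t^8 ≡ t^4 + t^3 + t + 1 (mod t^8 + t^4 + t^3 + t + 1).
Reduced: t^7 + t^6 + t^4 + t^3 + t^2 + t + 1.

1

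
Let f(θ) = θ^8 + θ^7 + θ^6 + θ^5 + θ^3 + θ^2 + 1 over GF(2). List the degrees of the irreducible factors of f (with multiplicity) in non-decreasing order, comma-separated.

2, 2, 4

Roots in GF(2): f(0) = 1; f(1) = 1.
Complete factorization: f(θ) = (θ^2 + θ + 1)^2·(θ^4 + θ^3 + 1).
Factor degrees with multiplicity: 2 + 2 + 4 = 8.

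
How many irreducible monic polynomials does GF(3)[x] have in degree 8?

810

By the necklace-counting formula, N_3(8) = (1/8) Σ_{d|8} μ(8/d)·3^d.
Divisors of 8: 1, 2, 4, 8; μ(8/d) for each: 0, 0, -1, 1.
Σ = − 3^4 + 3^8 = 6480.
N = 6480/8 = 810.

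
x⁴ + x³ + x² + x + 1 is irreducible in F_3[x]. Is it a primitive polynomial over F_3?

No

Write f(x) = x⁴ + x³ + x² + x + 1.
|GF(3^4)^×| = 3^4 − 1 = 80. Prime factorization: 80 = 2^4·5.
f is primitive ⇔ x has order 80 in GF(3)[x]/(f), i.e. x^(80/q) ≠ 1 for each prime q | 80.
x^(40) mod f = 1
x^(16) mod f = x.
Since x^(40) = 1, the order of x divides 40 < 80; not primitive.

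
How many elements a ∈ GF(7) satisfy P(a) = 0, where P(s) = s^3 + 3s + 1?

1

Evaluate at each of the 7 elements of GF(7):
P(0) = 1; P(1) = 5; P(2) = 1; P(3) = 2; P(4) = 0 → root; P(5) = 1; P(6) = 4.
Roots: {4}.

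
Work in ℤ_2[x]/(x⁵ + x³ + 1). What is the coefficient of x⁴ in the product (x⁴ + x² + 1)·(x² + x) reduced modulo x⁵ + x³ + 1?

0

Multiply in ℤ_2[x]: (x⁴ + x² + 1)·(x² + x) = x⁶ + x⁵ + x⁴ + x³ + x² + x.
Reduce using x⁵ ≡ x³ + 1 (mod x⁵ + x³ + 1).
Reduced: x² + 1.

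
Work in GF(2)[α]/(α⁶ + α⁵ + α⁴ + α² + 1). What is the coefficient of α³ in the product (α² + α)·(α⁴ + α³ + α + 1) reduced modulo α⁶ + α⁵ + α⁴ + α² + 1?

1

Multiply in GF(2)[α]: (α² + α)·(α⁴ + α³ + α + 1) = α⁶ + α⁴ + α³ + α.
Reduce using α⁶ ≡ α⁵ + α⁴ + α² + 1 (mod α⁶ + α⁵ + α⁴ + α² + 1).
Reduced: α⁵ + α³ + α² + α + 1.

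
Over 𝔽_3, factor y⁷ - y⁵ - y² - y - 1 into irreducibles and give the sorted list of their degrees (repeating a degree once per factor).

Write f(y) = y⁷ - y⁵ - y² - y - 1.
Roots in 𝔽_3: f(0) = 2; f(1) = 0 → root; f(2) = 2.
Linear factors from roots: (y - 1).
Complete factorization: f(y) = (y - 1)·(y² + 1)·(y² - y - 1)^2.
Factor degrees with multiplicity: 1 + 2 + 2 + 2 = 7.

1, 2, 2, 2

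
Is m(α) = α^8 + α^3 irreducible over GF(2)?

No

Check for roots in GF(2): m(0) = 0 → root; m(1) = 0 → root.
m(0) = 0, so (α) divides m(α); m is reducible.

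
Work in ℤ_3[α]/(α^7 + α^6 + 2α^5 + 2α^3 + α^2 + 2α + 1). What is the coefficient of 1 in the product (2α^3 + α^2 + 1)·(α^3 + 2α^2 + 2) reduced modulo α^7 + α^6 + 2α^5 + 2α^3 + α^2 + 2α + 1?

2

Multiply in ℤ_3[α]: (2α^3 + α^2 + 1)·(α^3 + 2α^2 + 2) = 2α^6 + 2α^5 + 2α^4 + 2α^3 + α^2 + 2.
Reduced: 2α^6 + 2α^5 + 2α^4 + 2α^3 + α^2 + 2.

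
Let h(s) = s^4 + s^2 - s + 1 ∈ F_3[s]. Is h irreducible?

Check for roots in F_3: h(0) = 1; h(1) = 2; h(2) = 1.
No roots, so no linear factors.
Monic irreducibles of degree 2 over GF(3): s^2 + 1, s^2 + s - 1, s^2 - s - 1.
None of them divide h (all give nonzero remainder).
No irreducible factor of degree ≤ 2 exists, so h is irreducible over GF(3).

Yes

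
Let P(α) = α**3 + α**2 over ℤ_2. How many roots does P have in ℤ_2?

Evaluate at each of the 2 elements of ℤ_2:
P(0) = 0 → root; P(1) = 0 → root.
Roots: {0, 1}.

2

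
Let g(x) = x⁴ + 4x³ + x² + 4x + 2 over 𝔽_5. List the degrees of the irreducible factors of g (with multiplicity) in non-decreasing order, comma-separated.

2, 2

Roots in 𝔽_5: g(0) = 2; g(1) = 2; g(2) = 2; g(3) = 2; g(4) = 1.
Complete factorization: g(x) = (x² + 2x + 3)·(x² + 2x + 4).
Factor degrees with multiplicity: 2 + 2 = 4.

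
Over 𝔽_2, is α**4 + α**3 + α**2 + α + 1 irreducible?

Write m(α) = α**4 + α**3 + α**2 + α + 1.
Check for roots in 𝔽_2: m(0) = 1; m(1) = 1.
No roots, so no linear factors.
Monic irreducibles of degree 2 over GF(2): α**2 + α + 1.
None of them divide m (all give nonzero remainder).
No irreducible factor of degree ≤ 2 exists, so m is irreducible over GF(2).

Yes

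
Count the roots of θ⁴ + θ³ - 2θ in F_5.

Write f(θ) = θ⁴ + θ³ - 2θ.
Evaluate at each of the 5 elements of F_5:
f(0) = 0 → root; f(1) = 0 → root; f(2) = 0 → root; f(3) = 2; f(4) = 2.
Roots: {0, 1, 2}.

3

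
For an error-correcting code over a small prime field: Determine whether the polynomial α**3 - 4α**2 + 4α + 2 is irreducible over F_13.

Yes

Write P(α) = α**3 - 4α**2 + 4α + 2.
Check each element of F_13 for a root: P(0)=2, P(1)=3, P(2)=2, P(3)=5, P(4)=5, P(5)=8, P(6)=7, P(7)=8, P(8)=4, P(9)=1, P(10)=5, P(11)=9, P(12)=6.
No roots. A degree-3 polynomial over a field with no linear factor is irreducible.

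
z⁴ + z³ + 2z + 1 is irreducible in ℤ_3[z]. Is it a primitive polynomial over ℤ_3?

Write f(z) = z⁴ + z³ + 2z + 1.
|GF(3^4)^×| = 3^4 − 1 = 80. Prime factorization: 80 = 2^4·5.
f is primitive ⇔ z has order 80 in GF(3)[z]/(f), i.e. z^(80/q) ≠ 1 for each prime q | 80.
z^(40) mod f = 1
z^(16) mod f = 2z² + z + 1.
Since z^(40) = 1, the order of z divides 40 < 80; not primitive.

No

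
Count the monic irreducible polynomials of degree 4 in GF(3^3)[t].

Gauss's count: N_{27}(4) = (1/4) Σ_{d|4} μ(4/d)·27^d.
Divisors of 4: 1, 2, 4; μ(4/d) for each: 0, -1, 1.
Σ = − 27^2 + 27^4 = 530712.
N = 530712/4 = 132678.

132678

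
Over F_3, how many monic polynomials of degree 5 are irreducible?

Gauss's count: N_{3}(5) = (1/5) Σ_{d|5} μ(5/d)·3^d.
Divisors of 5: 1, 5; μ(5/d) for each: -1, 1.
Σ = − 3^1 + 3^5 = 240.
N = 240/5 = 48.

48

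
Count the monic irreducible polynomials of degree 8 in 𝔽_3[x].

810

The number of monic irreducibles of degree 8 over GF(3) is (1/8)·Σ_{d∣8} μ(8/d) 3^d.
Divisors of 8: 1, 2, 4, 8; μ(8/d) for each: 0, 0, -1, 1.
Σ = − 3^4 + 3^8 = 6480.
N = 6480/8 = 810.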